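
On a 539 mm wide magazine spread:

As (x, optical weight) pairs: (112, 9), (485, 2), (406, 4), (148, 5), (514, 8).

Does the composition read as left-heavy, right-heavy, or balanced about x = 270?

right-heavy

Σw = 9 + 2 + 4 + 5 + 8 = 28.
x: (9·112 + 2·485 + 4·406 + 5·148 + 8·514) / 28 = 8454 / 28 ≈ 301.93
301.9 lies right of the midline 270, so the layout is right-heavy.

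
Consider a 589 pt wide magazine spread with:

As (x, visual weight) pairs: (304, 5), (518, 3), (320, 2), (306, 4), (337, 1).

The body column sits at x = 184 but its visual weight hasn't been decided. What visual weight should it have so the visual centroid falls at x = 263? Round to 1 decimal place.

w ≈ 16.8

Existing Σw = 15 (5 + 3 + 2 + 4 + 1); existing moment 5·304 + 3·518 + 2·320 + 4·306 + 1·337 = 5275.
Set Σw·x/Σw = 263: (5275 + 184w) = 263·(15 + w).
Rearranging, w·(184 − 263) = 263·15 − 5275 = -1330, so w ≈ -1330/-79 = 16.84.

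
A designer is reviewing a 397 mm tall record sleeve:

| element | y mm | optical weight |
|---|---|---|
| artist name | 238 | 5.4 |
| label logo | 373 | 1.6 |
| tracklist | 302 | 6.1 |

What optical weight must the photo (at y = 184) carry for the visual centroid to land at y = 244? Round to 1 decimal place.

Existing Σw = 13.1 (5.4 + 1.6 + 6.1); existing moment 5.4·238 + 1.6·373 + 6.1·302 = 3724.2.
Set Σw·y/Σw = 244: (3724.2 + 184w) = 244·(13.1 + w).
So w = (244·13.1 − 3724.2)/(184 − 244) = -527.8/-60 ≈ 8.80.

w ≈ 8.8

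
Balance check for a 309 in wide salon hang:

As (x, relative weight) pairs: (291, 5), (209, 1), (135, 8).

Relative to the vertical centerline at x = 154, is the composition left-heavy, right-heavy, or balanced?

Total weight = 5 + 1 + 8 = 14.
x-moment: 5·291 + 1·209 + 8·135 = 2744; centroid 2744/14 ≈ 196.00.
196.0 lies right of the midline 154, so the layout is right-heavy.

right-heavy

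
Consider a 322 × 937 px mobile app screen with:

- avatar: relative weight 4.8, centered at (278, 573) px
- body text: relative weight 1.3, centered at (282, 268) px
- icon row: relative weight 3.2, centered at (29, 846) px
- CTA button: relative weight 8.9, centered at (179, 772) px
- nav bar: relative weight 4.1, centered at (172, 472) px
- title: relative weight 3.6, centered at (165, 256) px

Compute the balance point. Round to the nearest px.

Total weight = 4.8 + 1.3 + 3.2 + 8.9 + 4.1 + 3.6 = 25.9.
x: (4.8·278 + 1.3·282 + 3.2·29 + 8.9·179 + 4.1·172 + 3.6·165) / 25.9 = 4686.1 / 25.9 ≈ 180.93
y: (4.8·573 + 1.3·268 + 3.2·846 + 8.9·772 + 4.1·472 + 3.6·256) / 25.9 = 15533.6 / 25.9 ≈ 599.75

(181, 600)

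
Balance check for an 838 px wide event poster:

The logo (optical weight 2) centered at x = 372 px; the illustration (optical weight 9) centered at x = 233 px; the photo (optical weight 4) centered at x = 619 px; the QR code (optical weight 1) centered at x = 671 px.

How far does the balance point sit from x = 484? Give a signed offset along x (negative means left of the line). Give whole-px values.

≈ -110 px

Σw = 2 + 9 + 4 + 1 = 16.
x-moment: 2·372 + 9·233 + 4·619 + 1·671 = 5988; centroid 5988/16 ≈ 374.25.
Offset from x = 484: 374.25 − 484 ≈ -109.75.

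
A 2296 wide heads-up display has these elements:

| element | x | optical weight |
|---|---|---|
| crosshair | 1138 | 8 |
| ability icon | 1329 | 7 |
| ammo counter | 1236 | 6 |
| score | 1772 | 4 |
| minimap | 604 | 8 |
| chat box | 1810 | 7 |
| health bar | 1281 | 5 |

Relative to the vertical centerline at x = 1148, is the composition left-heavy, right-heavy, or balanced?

right-heavy

Σw = 8 + 7 + 6 + 4 + 8 + 7 + 5 = 45.
Σw·x = 8·1138 + 7·1329 + 6·1236 + 4·1772 + 8·604 + 7·1810 + 5·1281 = 56818, so x̄ = 56818/45 ≈ 1262.62.
1262.6 vs midline 1148 → right-heavy.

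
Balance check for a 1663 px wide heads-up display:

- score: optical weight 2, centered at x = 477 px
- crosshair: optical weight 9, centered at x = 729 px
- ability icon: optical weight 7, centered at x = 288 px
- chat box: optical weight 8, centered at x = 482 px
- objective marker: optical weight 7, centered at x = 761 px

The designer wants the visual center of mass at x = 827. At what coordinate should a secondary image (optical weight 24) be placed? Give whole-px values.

x ≈ 1184

With the secondary image, Σw becomes 2 + 9 + 7 + 8 + 7 + 24 = 57.
Along x: (18714 + 24·x) / 57 = 827 (existing moment 2·477 + 9·729 + 7·288 + 8·482 + 7·761 = 18714) ⇒ x = (47139 − 18714) / 24 ≈ 1184.38.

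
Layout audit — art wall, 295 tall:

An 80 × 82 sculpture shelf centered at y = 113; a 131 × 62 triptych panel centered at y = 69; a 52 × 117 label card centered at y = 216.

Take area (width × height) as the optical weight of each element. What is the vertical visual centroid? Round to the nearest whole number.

y ≈ 126

Areas → weights: sculpture shelf 80·82 = 6560, triptych panel 131·62 = 8122, label card 52·117 = 6084; Σw = 20766.
Σw·y = 6560·113 + 8122·69 + 6084·216 = 2615842, so ȳ = 2615842/20766 ≈ 125.97.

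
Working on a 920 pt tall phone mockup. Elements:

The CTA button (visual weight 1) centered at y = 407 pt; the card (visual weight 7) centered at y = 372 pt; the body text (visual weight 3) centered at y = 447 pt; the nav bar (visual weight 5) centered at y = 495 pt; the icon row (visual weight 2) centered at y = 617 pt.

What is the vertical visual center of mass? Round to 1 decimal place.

Σw = 1 + 7 + 3 + 5 + 2 = 18.
y-moment: 1·407 + 7·372 + 3·447 + 5·495 + 2·617 = 8061; centroid 8061/18 ≈ 447.83.

y ≈ 447.8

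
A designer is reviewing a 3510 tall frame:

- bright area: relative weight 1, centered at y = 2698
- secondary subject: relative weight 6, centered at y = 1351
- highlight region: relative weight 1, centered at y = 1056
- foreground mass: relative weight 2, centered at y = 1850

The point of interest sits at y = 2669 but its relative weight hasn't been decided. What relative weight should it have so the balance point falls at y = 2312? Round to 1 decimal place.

w ≈ 21.2

Known weights sum to 1 + 6 + 1 + 2 = 10; their moment is 1·2698 + 6·1351 + 1·1056 + 2·1850 = 15560.
For the centroid to hit 2312: (15560 + w·2669) / (10 + w) = 2312.
So w = (2312·10 − 15560)/(2669 − 2312) = 7560/357 ≈ 21.18.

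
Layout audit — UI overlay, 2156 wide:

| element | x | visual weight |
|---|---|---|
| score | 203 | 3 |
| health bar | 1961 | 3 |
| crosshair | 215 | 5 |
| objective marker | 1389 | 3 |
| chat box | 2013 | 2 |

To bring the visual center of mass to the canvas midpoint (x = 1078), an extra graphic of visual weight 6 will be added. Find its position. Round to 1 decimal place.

After adding the extra graphic, total weight = 3 + 3 + 5 + 3 + 2 + 6 = 22.
x: target moment 22×1078 = 23716; current 3·203 + 3·1961 + 5·215 + 3·1389 + 2·2013 = 15760; the extra graphic supplies 7956, so x = 7956/6 ≈ 1326.00.

x ≈ 1326.0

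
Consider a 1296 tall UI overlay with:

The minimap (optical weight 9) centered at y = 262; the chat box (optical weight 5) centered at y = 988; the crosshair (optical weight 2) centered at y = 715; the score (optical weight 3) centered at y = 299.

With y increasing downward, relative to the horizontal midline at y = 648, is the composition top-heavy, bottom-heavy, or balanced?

Weights sum to 9 + 5 + 2 + 3 = 19.
y: (9·262 + 5·988 + 2·715 + 3·299) / 19 = 9625 / 19 ≈ 506.58
Since 506.6 is above (smaller y than) 648, the composition reads top-heavy.

top-heavy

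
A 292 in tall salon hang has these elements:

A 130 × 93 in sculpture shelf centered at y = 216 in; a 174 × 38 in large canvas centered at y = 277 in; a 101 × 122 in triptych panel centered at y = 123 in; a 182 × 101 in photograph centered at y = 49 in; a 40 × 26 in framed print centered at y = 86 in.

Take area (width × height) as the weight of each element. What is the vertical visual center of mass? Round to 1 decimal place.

y ≈ 137.7

Taking area as weight: sculpture shelf 130·93 = 12090, large canvas 174·38 = 6612, triptych panel 101·122 = 12322, photograph 182·101 = 18382, framed print 40·26 = 1040. Sum 50446.
y-moment: 12090·216 + 6612·277 + 12322·123 + 18382·49 + 1040·86 = 6948728; centroid 6948728/50446 ≈ 137.75.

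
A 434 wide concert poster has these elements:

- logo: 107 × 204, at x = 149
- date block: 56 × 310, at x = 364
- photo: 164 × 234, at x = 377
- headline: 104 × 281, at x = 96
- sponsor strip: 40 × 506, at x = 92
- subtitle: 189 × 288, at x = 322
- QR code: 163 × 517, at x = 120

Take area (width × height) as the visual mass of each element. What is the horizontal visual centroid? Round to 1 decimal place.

Areas → weights: logo 107·204 = 21828, date block 56·310 = 17360, photo 164·234 = 38376, headline 104·281 = 29224, sponsor strip 40·506 = 20240, subtitle 189·288 = 54432, QR code 163·517 = 84271; Σw = 265731.
x: moment 56346372 / weight 265731 ≈ 212.04

x ≈ 212.0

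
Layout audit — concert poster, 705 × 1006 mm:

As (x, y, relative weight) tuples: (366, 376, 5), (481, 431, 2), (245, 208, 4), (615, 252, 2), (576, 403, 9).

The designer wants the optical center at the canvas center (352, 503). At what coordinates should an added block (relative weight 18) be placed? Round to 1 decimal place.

With the added block, Σw becomes 5 + 2 + 4 + 2 + 9 + 18 = 40.
x: need Σw·x = 40·352 = 14080. Existing = 5·366 + 2·481 + 4·245 + 2·615 + 9·576 = 10186. Remainder 3894 / 18 ≈ 216.33.
y: need Σw·y = 40·503 = 20120. Existing = 5·376 + 2·431 + 4·208 + 2·252 + 9·403 = 7705. Remainder 12415 / 18 ≈ 689.72.

(216.3, 689.7)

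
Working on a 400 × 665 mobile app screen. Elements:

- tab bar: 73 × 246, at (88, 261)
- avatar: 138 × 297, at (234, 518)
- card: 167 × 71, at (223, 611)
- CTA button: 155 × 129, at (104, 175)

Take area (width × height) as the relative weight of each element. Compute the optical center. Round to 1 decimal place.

(175.1, 403.8)

Areas → weights: tab bar 73·246 = 17958, avatar 138·297 = 40986, card 167·71 = 11857, CTA button 155·129 = 19995; Σw = 90796.
Σw·x = 17958·88 + 40986·234 + 11857·223 + 19995·104 = 15894619, so x̄ = 15894619/90796 ≈ 175.06.
Σw·y = 17958·261 + 40986·518 + 11857·611 + 19995·175 = 36661538, so ȳ = 36661538/90796 ≈ 403.78.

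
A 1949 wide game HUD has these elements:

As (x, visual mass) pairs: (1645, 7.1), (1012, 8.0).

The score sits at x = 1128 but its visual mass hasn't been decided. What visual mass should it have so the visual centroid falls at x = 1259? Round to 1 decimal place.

Fixed elements: Σw = 7.1 + 8.0 = 15.1, Σw·x = 7.1·1645 + 8.0·1012 = 19775.5.
Balance at x = 1259 requires (19775.5 + w·1128) / (15.1 + w) = 1259.
Solving: w = (1259·15.1 − 19775.5) / (1128 − 1259) = -764.6 / -131 ≈ 5.84.

w ≈ 5.8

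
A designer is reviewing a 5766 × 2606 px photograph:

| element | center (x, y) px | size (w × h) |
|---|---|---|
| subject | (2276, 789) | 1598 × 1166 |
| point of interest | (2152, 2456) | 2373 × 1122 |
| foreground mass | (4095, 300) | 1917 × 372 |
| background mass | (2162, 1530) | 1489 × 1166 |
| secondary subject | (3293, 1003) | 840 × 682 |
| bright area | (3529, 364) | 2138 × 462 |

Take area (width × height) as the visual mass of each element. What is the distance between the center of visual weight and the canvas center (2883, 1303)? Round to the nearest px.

≈ 314 px

Areas: subject 1598·1166 = 1863268, point of interest 2373·1122 = 2662506, foreground mass 1917·372 = 713124, background mass 1489·1166 = 1736174, secondary subject 840·682 = 572880, bright area 2138·462 = 987756. Total weight = 8535708.
x: (1863268·2276 + 2662506·2152 + 713124·4095 + 1736174·2162 + 572880·3293 + 987756·3529) / 8535708 = 22016646612 / 8535708 ≈ 2579.36
y: (1863268·789 + 2662506·2456 + 713124·300 + 1736174·1530 + 572880·1003 + 987756·364) / 8535708 = 11813658432 / 8535708 ≈ 1384.03
From (2883, 1303): dx = -303.64, dy = 81.03, so the distance is √(dx²+dy²) ≈ 314.27.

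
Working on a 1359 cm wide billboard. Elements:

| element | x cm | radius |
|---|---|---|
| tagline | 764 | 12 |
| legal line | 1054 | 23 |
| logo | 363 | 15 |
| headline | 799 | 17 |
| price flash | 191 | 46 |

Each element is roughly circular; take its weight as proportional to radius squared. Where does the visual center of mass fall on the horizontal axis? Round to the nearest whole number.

x ≈ 419

Weights ∝ r²: tagline 12² = 144, legal line 23² = 529, logo 15² = 225, headline 17² = 289, price flash 46² = 2116; Σw = 3303.
x: (144·764 + 529·1054 + 225·363 + 289·799 + 2116·191) / 3303 = 1384324 / 3303 ≈ 419.11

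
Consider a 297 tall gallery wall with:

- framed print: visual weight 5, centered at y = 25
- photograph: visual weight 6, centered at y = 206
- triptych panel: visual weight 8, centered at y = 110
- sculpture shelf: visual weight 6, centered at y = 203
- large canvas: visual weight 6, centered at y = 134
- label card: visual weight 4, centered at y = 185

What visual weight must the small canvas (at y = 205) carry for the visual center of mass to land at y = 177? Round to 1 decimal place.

Known weights sum to 5 + 6 + 8 + 6 + 6 + 4 = 35; their moment is 5·25 + 6·206 + 8·110 + 6·203 + 6·134 + 4·185 = 5003.
Set Σw·y/Σw = 177: (5003 + 205w) = 177·(35 + w).
Solving: w = (177·35 − 5003) / (205 − 177) = 1192 / 28 ≈ 42.57.

w ≈ 42.6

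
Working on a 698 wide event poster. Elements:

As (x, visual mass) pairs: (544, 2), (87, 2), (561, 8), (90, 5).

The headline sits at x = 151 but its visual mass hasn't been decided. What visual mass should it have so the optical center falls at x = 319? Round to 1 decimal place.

Existing Σw = 17 (2 + 2 + 8 + 5); existing moment 2·544 + 2·87 + 8·561 + 5·90 = 6200.
Set Σw·x/Σw = 319: (6200 + 151w) = 319·(17 + w).
Solving: w = (319·17 − 6200) / (151 − 319) = -777 / -168 ≈ 4.62.

w ≈ 4.6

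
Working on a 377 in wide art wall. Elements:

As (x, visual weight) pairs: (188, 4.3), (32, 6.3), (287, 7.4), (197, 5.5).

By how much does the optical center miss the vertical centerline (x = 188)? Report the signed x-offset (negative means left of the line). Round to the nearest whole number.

≈ -9 in

Total weight = 4.3 + 6.3 + 7.4 + 5.5 = 23.5.
x: (4.3·188 + 6.3·32 + 7.4·287 + 5.5·197) / 23.5 = 4217.3 / 23.5 ≈ 179.46
Offset from x = 188: 179.46 − 188 ≈ -8.54.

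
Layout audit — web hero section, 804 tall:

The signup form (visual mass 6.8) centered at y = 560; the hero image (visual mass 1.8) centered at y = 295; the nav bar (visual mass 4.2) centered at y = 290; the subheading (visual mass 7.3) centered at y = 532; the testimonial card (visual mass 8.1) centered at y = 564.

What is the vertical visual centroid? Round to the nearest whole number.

y ≈ 497

Weights sum to 6.8 + 1.8 + 4.2 + 7.3 + 8.1 = 28.2.
y: (6.8·560 + 1.8·295 + 4.2·290 + 7.3·532 + 8.1·564) / 28.2 = 14009.0 / 28.2 ≈ 496.77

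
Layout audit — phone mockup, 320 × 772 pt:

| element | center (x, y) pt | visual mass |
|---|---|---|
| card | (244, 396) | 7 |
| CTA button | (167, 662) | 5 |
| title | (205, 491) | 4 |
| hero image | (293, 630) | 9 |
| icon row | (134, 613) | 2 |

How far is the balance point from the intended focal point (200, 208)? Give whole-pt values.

≈ 347 pt

Weights sum to 7 + 5 + 4 + 9 + 2 = 27.
x-moment: 7·244 + 5·167 + 4·205 + 9·293 + 2·134 = 6268; centroid 6268/27 ≈ 232.15.
y-moment: 7·396 + 5·662 + 4·491 + 9·630 + 2·613 = 14942; centroid 14942/27 ≈ 553.41.
From (200, 208): dx = 32.15, dy = 345.41, so the distance is √(dx²+dy²) ≈ 346.90.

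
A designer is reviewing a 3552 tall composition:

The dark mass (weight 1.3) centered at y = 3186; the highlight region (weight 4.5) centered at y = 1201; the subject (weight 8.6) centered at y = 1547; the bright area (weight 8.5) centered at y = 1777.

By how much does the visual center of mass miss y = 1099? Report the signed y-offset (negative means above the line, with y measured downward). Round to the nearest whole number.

Σw = 1.3 + 4.5 + 8.6 + 8.5 = 22.9.
Σw·y = 1.3·3186 + 4.5·1201 + 8.6·1547 + 8.5·1777 = 37955.0, so ȳ = 37955.0/22.9 ≈ 1657.42.
Against y = 1099, that's 1657.42 − 1099 = 558.42.

≈ 558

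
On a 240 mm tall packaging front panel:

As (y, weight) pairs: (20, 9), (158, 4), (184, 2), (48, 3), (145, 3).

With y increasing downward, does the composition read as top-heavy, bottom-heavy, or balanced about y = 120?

Weights sum to 9 + 4 + 2 + 3 + 3 = 21.
y: (9·20 + 4·158 + 2·184 + 3·48 + 3·145) / 21 = 1759 / 21 ≈ 83.76
83.8 vs midline 120 → top-heavy.

top-heavy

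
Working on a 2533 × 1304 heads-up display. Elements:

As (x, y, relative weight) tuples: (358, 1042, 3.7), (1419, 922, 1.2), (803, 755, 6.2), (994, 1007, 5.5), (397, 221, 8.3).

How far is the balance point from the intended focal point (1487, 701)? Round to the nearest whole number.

Σw = 3.7 + 1.2 + 6.2 + 5.5 + 8.3 = 24.9.
x: (3.7·358 + 1.2·1419 + 6.2·803 + 5.5·994 + 8.3·397) / 24.9 = 16768.1 / 24.9 ≈ 673.42
y: (3.7·1042 + 1.2·922 + 6.2·755 + 5.5·1007 + 8.3·221) / 24.9 = 17015.6 / 24.9 ≈ 683.36
Offset from (1487, 701): Δx ≈ -813.58, Δy ≈ -17.64; distance = √(Δx² + Δy²) ≈ 813.77.

≈ 814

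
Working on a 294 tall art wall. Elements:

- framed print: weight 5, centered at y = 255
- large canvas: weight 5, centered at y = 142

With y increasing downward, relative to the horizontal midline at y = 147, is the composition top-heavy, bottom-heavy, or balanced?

bottom-heavy

Weights sum to 5 + 5 = 10.
Σw·y = 5·255 + 5·142 = 1985, so ȳ = 1985/10 ≈ 198.50.
198.5 lies below (larger y than) the midline 147, so the layout is bottom-heavy.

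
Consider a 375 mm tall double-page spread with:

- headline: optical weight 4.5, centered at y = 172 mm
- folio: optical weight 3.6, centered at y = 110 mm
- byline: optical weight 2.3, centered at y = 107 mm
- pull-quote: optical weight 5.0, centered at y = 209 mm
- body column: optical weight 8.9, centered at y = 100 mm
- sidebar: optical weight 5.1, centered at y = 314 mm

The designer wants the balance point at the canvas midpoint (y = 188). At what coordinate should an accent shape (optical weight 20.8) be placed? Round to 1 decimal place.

After adding the accent shape, total weight = 4.5 + 3.6 + 2.3 + 5.0 + 8.9 + 5.1 + 20.8 = 50.2.
y: need Σw·y = 50.2·188 = 9437.6. Existing = 4.5·172 + 3.6·110 + 2.3·107 + 5.0·209 + 8.9·100 + 5.1·314 = 4952.5. Remainder 4485.1 / 20.8 ≈ 215.63.

y ≈ 215.6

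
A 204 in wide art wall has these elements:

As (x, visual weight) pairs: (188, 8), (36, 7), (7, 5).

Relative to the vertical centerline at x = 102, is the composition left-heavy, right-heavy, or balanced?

Σw = 8 + 7 + 5 = 20.
Σw·x = 8·188 + 7·36 + 5·7 = 1791, so x̄ = 1791/20 ≈ 89.55.
89.5 vs midline 102 → left-heavy.

left-heavy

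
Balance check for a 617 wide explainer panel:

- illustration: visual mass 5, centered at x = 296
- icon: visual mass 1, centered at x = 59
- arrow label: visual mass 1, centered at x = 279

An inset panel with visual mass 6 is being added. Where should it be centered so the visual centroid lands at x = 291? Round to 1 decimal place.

x ≈ 327.5

After adding the inset panel, total weight = 5 + 1 + 1 + 6 = 13.
x: target moment 13×291 = 3783; current 5·296 + 1·59 + 1·279 = 1818; the inset panel supplies 1965, so x = 1965/6 ≈ 327.50.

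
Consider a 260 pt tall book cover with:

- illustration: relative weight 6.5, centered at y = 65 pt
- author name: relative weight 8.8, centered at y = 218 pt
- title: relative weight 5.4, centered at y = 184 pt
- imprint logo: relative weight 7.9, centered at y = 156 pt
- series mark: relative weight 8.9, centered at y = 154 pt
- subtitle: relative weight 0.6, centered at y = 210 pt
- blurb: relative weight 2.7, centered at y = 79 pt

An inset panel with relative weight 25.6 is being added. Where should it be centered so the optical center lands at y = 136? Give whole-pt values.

After adding the inset panel, total weight = 6.5 + 8.8 + 5.4 + 7.9 + 8.9 + 0.6 + 2.7 + 25.6 = 66.4.
Along y: (6276.8 + 25.6·y) / 66.4 = 136 (existing moment 6.5·65 + 8.8·218 + 5.4·184 + 7.9·156 + 8.9·154 + 0.6·210 + 2.7·79 = 6276.8) ⇒ y = (9030.4 − 6276.8) / 25.6 ≈ 107.56.

y ≈ 108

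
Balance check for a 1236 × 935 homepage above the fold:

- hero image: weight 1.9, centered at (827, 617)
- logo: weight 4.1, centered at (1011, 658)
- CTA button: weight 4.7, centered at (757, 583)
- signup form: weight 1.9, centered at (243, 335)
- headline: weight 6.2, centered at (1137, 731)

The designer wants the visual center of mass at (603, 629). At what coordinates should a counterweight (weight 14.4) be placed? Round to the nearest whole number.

After adding the counterweight, total weight = 1.9 + 4.1 + 4.7 + 1.9 + 6.2 + 14.4 = 33.2.
Along x: (16785.4 + 14.4·x) / 33.2 = 603 (existing moment 1.9·827 + 4.1·1011 + 4.7·757 + 1.9·243 + 6.2·1137 = 16785.4) ⇒ x = (20019.6 − 16785.4) / 14.4 ≈ 224.60.
Along y: (11778.9 + 14.4·y) / 33.2 = 629 (existing moment 1.9·617 + 4.1·658 + 4.7·583 + 1.9·335 + 6.2·731 = 11778.9) ⇒ y = (20882.8 − 11778.9) / 14.4 ≈ 632.22.

(225, 632)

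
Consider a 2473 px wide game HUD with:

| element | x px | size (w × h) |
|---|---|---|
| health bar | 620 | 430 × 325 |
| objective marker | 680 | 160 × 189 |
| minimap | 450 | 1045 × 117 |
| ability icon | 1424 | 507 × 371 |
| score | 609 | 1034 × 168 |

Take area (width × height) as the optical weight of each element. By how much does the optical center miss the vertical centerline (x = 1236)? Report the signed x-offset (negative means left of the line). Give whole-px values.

Areas: health bar 430·325 = 139750, objective marker 160·189 = 30240, minimap 1045·117 = 122265, ability icon 507·371 = 188097, score 1034·168 = 173712. Total weight = 654064.
x: (139750·620 + 30240·680 + 122265·450 + 188097·1424 + 173712·609) / 654064 = 535868186 / 654064 ≈ 819.29
Offset from x = 1236: 819.29 − 1236 ≈ -416.71.

≈ -417 px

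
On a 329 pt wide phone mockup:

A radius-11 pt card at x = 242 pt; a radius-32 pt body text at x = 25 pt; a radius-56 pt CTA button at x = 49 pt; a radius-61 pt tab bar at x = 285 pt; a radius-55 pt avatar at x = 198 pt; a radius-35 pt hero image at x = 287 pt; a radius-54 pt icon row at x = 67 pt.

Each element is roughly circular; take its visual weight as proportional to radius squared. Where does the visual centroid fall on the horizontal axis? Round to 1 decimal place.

x ≈ 159.2

Weights ∝ r²: card 11² = 121, body text 32² = 1024, CTA button 56² = 3136, tab bar 61² = 3721, avatar 55² = 3025, hero image 35² = 1225, icon row 54² = 2916; Σw = 15168.
Σw·x = 121·242 + 1024·25 + 3136·49 + 3721·285 + 3025·198 + 1225·287 + 2916·67 = 2414928, so x̄ = 2414928/15168 ≈ 159.21.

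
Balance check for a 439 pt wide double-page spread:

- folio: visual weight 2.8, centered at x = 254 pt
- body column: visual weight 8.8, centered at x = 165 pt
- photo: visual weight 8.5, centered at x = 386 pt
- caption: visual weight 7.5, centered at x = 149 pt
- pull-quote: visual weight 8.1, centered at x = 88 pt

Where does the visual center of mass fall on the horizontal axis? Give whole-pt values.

Total weight = 2.8 + 8.8 + 8.5 + 7.5 + 8.1 = 35.7.
Σw·x = 2.8·254 + 8.8·165 + 8.5·386 + 7.5·149 + 8.1·88 = 7274.5, so x̄ = 7274.5/35.7 ≈ 203.77.

x ≈ 204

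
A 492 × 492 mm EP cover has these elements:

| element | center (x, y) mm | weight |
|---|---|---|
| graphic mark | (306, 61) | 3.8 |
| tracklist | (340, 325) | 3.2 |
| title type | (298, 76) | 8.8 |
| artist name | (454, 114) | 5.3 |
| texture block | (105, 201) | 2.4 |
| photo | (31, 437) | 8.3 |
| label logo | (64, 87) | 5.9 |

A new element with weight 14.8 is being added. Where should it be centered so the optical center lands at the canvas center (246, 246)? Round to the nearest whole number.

With the new element, Σw becomes 3.8 + 3.2 + 8.8 + 5.3 + 2.4 + 8.3 + 5.9 + 14.8 = 52.5.
Along x: (8166.3 + 14.8·x) / 52.5 = 246 (existing moment 3.8·306 + 3.2·340 + 8.8·298 + 5.3·454 + 2.4·105 + 8.3·31 + 5.9·64 = 8166.3) ⇒ x = (12915.0 − 8166.3) / 14.8 ≈ 320.86.
Along y: (7167.6 + 14.8·y) / 52.5 = 246 (existing moment 3.8·61 + 3.2·325 + 8.8·76 + 5.3·114 + 2.4·201 + 8.3·437 + 5.9·87 = 7167.6) ⇒ y = (12915.0 − 7167.6) / 14.8 ≈ 388.34.

(321, 388)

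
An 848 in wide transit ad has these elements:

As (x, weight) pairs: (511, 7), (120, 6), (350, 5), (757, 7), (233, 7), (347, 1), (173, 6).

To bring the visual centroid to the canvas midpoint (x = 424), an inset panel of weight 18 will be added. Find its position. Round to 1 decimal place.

After adding the inset panel, total weight = 7 + 6 + 5 + 7 + 7 + 1 + 6 + 18 = 57.
x: target moment 57×424 = 24168; current 7·511 + 6·120 + 5·350 + 7·757 + 7·233 + 1·347 + 6·173 = 14362; the inset panel supplies 9806, so x = 9806/18 ≈ 544.78.

x ≈ 544.8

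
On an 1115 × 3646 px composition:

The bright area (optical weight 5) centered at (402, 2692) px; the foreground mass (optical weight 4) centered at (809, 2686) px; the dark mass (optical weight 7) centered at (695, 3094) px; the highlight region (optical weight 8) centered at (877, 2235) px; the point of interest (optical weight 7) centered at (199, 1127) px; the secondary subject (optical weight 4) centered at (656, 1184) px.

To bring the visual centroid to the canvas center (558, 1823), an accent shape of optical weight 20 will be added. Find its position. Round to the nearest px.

(477, 1195)

With the accent shape, Σw becomes 5 + 4 + 7 + 8 + 7 + 4 + 20 = 55.
x: need Σw·x = 55·558 = 30690. Existing = 5·402 + 4·809 + 7·695 + 8·877 + 7·199 + 4·656 = 21144. Remainder 9546 / 20 ≈ 477.30.
y: need Σw·y = 55·1823 = 100265. Existing = 5·2692 + 4·2686 + 7·3094 + 8·2235 + 7·1127 + 4·1184 = 76367. Remainder 23898 / 20 ≈ 1194.90.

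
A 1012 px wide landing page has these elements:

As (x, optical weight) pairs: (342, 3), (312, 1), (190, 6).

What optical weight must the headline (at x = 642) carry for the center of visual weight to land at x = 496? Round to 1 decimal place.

w ≈ 17.0

Fixed elements: Σw = 3 + 1 + 6 = 10, Σw·x = 3·342 + 1·312 + 6·190 = 2478.
Set Σw·x/Σw = 496: (2478 + 642w) = 496·(10 + w).
Solving: w = (496·10 − 2478) / (642 − 496) = 2482 / 146 ≈ 17.00.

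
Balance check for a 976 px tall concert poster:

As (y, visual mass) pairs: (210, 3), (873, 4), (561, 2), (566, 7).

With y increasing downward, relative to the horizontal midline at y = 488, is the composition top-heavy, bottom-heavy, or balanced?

Σw = 3 + 4 + 2 + 7 = 16.
Σw·y = 3·210 + 4·873 + 2·561 + 7·566 = 9206, so ȳ = 9206/16 ≈ 575.38.
575.4 vs midline 488 → bottom-heavy.

bottom-heavy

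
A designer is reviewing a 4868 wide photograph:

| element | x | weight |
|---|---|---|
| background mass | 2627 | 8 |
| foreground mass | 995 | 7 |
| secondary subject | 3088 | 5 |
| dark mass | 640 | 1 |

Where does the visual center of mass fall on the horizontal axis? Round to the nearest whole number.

Weights sum to 8 + 7 + 5 + 1 = 21.
x-moment: 8·2627 + 7·995 + 5·3088 + 1·640 = 44061; centroid 44061/21 ≈ 2098.14.

x ≈ 2098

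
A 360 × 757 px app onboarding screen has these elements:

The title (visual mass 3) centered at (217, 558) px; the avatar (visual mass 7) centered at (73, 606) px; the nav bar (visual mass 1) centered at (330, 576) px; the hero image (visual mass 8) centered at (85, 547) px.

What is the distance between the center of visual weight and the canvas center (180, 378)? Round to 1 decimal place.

Total weight = 3 + 7 + 1 + 8 = 19.
x-moment: 3·217 + 7·73 + 1·330 + 8·85 = 2172; centroid 2172/19 ≈ 114.32.
y-moment: 3·558 + 7·606 + 1·576 + 8·547 = 10868; centroid 10868/19 ≈ 572.00.
From (180, 378): dx = -65.68, dy = 194.00, so the distance is √(dx²+dy²) ≈ 204.82.

≈ 204.8 px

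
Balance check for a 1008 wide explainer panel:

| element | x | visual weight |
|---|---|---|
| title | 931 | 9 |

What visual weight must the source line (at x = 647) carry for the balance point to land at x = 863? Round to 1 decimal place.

Known: weight 9 with moment 9·931 = 8379.
For the centroid to hit 863: (8379 + w·647) / (9 + w) = 863.
Rearranging, w·(647 − 863) = 863·9 − 8379 = -612, so w ≈ -612/-216 = 2.83.

w ≈ 2.8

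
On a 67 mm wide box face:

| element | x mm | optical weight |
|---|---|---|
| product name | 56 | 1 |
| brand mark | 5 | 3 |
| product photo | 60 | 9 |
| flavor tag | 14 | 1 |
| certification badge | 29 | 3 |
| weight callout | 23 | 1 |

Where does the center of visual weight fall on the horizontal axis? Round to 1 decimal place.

Weights sum to 1 + 3 + 9 + 1 + 3 + 1 = 18.
Σw·x = 735; x̄ = 735/18 ≈ 40.83.

x ≈ 40.8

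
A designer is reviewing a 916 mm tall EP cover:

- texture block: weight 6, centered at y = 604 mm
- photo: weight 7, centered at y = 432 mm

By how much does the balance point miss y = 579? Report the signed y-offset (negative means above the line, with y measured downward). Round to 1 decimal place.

≈ -67.6 mm

Weights sum to 6 + 7 = 13.
y: (6·604 + 7·432) / 13 = 6648 / 13 ≈ 511.38
Against y = 579, that's 511.38 − 579 = -67.62.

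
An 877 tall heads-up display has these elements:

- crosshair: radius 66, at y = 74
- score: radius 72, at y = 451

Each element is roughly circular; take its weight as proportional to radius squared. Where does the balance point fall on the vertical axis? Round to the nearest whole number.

r² weights: crosshair 66² = 4356, score 72² = 5184. Total = 9540.
Σw·y = 4356·74 + 5184·451 = 2660328, so ȳ = 2660328/9540 ≈ 278.86.

y ≈ 279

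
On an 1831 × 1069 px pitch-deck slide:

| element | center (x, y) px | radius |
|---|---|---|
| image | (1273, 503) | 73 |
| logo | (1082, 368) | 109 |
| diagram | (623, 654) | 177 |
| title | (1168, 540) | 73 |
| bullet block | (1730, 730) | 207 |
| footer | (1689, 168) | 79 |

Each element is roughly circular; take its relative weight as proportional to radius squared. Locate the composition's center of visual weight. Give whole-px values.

Weights ∝ r²: image 73² = 5329, logo 109² = 11881, diagram 177² = 31329, title 73² = 5329, bullet block 207² = 42849, footer 79² = 6241; Σw = 102958.
Σw·x = 5329·1273 + 11881·1082 + 31329·623 + 5329·1168 + 42849·1730 + 6241·1689 = 130051117, so x̄ = 130051117/102958 ≈ 1263.15.
Σw·y = 5329·503 + 11881·368 + 31329·654 + 5329·540 + 42849·730 + 6241·168 = 62747779, so ȳ = 62747779/102958 ≈ 609.45.

(1263, 609)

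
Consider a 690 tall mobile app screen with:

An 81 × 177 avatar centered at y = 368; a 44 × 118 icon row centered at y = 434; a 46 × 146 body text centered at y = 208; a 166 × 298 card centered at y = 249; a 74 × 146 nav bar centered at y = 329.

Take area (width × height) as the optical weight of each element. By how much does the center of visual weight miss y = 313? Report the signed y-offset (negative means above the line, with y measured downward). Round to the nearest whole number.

Areas: avatar 81·177 = 14337, icon row 44·118 = 5192, body text 46·146 = 6716, card 166·298 = 49468, nav bar 74·146 = 10804. Total weight = 86517.
Σw·y = 14337·368 + 5192·434 + 6716·208 + 49468·249 + 10804·329 = 24798320, so ȳ = 24798320/86517 ≈ 286.63.
Difference: 286.63 − 313 ≈ -26.37.

≈ -26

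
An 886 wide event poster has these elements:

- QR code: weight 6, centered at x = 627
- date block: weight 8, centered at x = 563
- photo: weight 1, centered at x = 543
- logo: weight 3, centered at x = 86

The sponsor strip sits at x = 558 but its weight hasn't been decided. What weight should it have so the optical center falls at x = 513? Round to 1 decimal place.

Fixed elements: Σw = 6 + 8 + 1 + 3 = 18, Σw·x = 6·627 + 8·563 + 1·543 + 3·86 = 9067.
For the centroid to hit 513: (9067 + w·558) / (18 + w) = 513.
So w = (513·18 − 9067)/(558 − 513) = 167/45 ≈ 3.71.

w ≈ 3.7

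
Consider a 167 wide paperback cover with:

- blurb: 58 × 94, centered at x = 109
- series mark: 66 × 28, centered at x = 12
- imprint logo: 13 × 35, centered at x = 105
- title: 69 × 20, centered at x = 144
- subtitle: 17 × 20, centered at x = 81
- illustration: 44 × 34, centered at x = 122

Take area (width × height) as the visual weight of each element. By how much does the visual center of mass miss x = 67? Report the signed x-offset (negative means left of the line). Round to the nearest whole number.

≈ 31

Taking area as weight: blurb 58·94 = 5452, series mark 66·28 = 1848, imprint logo 13·35 = 455, title 69·20 = 1380, subtitle 17·20 = 340, illustration 44·34 = 1496. Sum 10971.
x: moment 1072991 / weight 10971 ≈ 97.80
Difference: 97.80 − 67 ≈ 30.80.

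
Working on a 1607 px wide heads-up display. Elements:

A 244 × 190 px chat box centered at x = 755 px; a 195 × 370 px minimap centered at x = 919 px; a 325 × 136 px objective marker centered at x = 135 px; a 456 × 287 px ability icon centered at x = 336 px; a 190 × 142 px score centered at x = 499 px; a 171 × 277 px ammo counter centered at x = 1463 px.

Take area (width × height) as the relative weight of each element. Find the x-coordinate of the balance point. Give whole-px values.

x ≈ 636

Areas: chat box 244·190 = 46360, minimap 195·370 = 72150, objective marker 325·136 = 44200, ability icon 456·287 = 130872, score 190·142 = 26980, ammo counter 171·277 = 47367. Total weight = 367929.
x: moment 234008583 / weight 367929 ≈ 636.02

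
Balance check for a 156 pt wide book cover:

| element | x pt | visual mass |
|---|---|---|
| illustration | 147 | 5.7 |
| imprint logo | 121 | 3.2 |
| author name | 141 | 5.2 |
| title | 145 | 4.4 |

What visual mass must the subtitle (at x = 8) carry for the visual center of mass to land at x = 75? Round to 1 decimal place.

Known weights sum to 5.7 + 3.2 + 5.2 + 4.4 = 18.5; their moment is 5.7·147 + 3.2·121 + 5.2·141 + 4.4·145 = 2596.3.
Set Σw·x/Σw = 75: (2596.3 + 8w) = 75·(18.5 + w).
Solving: w = (75·18.5 − 2596.3) / (8 − 75) = -1208.8 / -67 ≈ 18.04.

w ≈ 18.0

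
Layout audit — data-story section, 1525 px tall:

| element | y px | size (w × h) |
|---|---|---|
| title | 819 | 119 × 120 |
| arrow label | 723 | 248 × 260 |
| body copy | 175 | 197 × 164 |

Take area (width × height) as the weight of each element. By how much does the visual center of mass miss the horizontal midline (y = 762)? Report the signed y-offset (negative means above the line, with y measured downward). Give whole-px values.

Taking area as weight: title 119·120 = 14280, arrow label 248·260 = 64480, body copy 197·164 = 32308. Sum 111068.
y-moment: 14280·819 + 64480·723 + 32308·175 = 63968260; centroid 63968260/111068 ≈ 575.94.
Difference: 575.94 − 762 ≈ -186.06.

≈ -186 px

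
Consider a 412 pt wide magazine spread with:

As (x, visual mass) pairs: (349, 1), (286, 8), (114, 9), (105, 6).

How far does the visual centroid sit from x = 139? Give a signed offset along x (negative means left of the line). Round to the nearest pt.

Σw = 1 + 8 + 9 + 6 = 24.
Σw·x = 1·349 + 8·286 + 9·114 + 6·105 = 4293, so x̄ = 4293/24 ≈ 178.88.
Against x = 139, that's 178.88 − 139 = 39.88.

≈ 40 pt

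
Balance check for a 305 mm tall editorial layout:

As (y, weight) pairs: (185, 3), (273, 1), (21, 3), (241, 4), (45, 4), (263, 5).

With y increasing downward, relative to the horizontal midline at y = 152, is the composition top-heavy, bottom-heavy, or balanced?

bottom-heavy

Weights sum to 3 + 1 + 3 + 4 + 4 + 5 = 20.
Σw·y = 3350; ȳ = 3350/20 ≈ 167.50.
167.5 vs midline 152 → bottom-heavy.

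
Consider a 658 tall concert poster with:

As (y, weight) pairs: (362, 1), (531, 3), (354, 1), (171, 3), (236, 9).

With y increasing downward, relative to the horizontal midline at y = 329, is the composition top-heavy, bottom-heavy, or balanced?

top-heavy

Σw = 1 + 3 + 1 + 3 + 9 = 17.
y: (1·362 + 3·531 + 1·354 + 3·171 + 9·236) / 17 = 4946 / 17 ≈ 290.94
290.9 vs midline 329 → top-heavy.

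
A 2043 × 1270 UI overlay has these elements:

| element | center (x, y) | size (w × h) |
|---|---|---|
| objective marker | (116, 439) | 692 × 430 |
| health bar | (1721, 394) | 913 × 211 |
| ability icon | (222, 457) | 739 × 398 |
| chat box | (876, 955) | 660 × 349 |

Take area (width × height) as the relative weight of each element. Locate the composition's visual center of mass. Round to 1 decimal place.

(624.0, 552.8)

Areas → weights: objective marker 692·430 = 297560, health bar 913·211 = 192643, ability icon 739·398 = 294122, chat box 660·349 = 230340; Σw = 1014665.
x: (297560·116 + 192643·1721 + 294122·222 + 230340·876) / 1014665 = 633128487 / 1014665 ≈ 623.98
y: (297560·439 + 192643·394 + 294122·457 + 230340·955) / 1014665 = 560918636 / 1014665 ≈ 552.81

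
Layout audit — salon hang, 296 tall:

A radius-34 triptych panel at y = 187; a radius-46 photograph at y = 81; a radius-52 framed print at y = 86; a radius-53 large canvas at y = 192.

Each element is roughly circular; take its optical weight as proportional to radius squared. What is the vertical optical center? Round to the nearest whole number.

Weights ∝ r²: triptych panel 34² = 1156, photograph 46² = 2116, framed print 52² = 2704, large canvas 53² = 2809; Σw = 8785.
y: (1156·187 + 2116·81 + 2704·86 + 2809·192) / 8785 = 1159440 / 8785 ≈ 131.98

y ≈ 132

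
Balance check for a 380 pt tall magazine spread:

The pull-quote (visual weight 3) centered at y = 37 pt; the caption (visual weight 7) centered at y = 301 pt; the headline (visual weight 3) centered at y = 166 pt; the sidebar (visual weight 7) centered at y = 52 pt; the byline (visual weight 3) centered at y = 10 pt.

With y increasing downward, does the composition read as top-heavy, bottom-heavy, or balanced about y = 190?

Σw = 3 + 7 + 3 + 7 + 3 = 23.
Σw·y = 3·37 + 7·301 + 3·166 + 7·52 + 3·10 = 3110, so ȳ = 3110/23 ≈ 135.22.
135.2 lies above (smaller y than) the midline 190, so the layout is top-heavy.

top-heavy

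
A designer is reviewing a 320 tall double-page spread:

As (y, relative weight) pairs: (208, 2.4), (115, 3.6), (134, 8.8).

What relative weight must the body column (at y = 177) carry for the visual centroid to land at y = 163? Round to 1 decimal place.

w ≈ 22.9

Known weights sum to 2.4 + 3.6 + 8.8 = 14.8; their moment is 2.4·208 + 3.6·115 + 8.8·134 = 2092.4.
Set Σw·y/Σw = 163: (2092.4 + 177w) = 163·(14.8 + w).
So w = (163·14.8 − 2092.4)/(177 − 163) = 320.0/14 ≈ 22.86.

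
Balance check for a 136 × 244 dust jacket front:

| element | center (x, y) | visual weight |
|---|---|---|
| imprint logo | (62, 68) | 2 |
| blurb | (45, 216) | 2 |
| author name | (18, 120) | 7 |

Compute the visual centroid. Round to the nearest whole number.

Σw = 2 + 2 + 7 = 11.
Σw·x = 2·62 + 2·45 + 7·18 = 340, so x̄ = 340/11 ≈ 30.91.
Σw·y = 2·68 + 2·216 + 7·120 = 1408, so ȳ = 1408/11 ≈ 128.00.

(31, 128)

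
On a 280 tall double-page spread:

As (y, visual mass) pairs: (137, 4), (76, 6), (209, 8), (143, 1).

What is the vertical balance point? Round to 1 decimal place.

y ≈ 148.4

Total weight = 4 + 6 + 8 + 1 = 19.
y: (4·137 + 6·76 + 8·209 + 1·143) / 19 = 2819 / 19 ≈ 148.37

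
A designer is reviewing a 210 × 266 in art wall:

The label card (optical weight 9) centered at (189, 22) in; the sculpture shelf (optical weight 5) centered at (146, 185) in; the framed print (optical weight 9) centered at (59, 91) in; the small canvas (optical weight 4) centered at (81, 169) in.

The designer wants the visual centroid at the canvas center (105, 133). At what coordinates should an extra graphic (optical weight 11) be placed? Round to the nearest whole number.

(64, 221)

New total weight: (9 + 5 + 9 + 4) + 11 = 38.
Along x: (3286 + 11·x) / 38 = 105 (existing moment 9·189 + 5·146 + 9·59 + 4·81 = 3286) ⇒ x = (3990 − 3286) / 11 ≈ 64.00.
Along y: (2618 + 11·y) / 38 = 133 (existing moment 9·22 + 5·185 + 9·91 + 4·169 = 2618) ⇒ y = (5054 − 2618) / 11 ≈ 221.45.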